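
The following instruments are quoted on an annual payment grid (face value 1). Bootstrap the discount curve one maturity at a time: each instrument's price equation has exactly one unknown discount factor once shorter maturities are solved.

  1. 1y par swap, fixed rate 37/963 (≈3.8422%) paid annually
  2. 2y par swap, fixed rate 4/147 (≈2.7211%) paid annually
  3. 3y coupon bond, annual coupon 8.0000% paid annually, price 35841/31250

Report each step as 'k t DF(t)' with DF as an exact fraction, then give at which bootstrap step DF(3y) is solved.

1 1 963/1000
2 2 237/250
3 3 2301/2500
DF(3y) is solved at step 3

step 1 [1y] swap r/1=37/963: DF=(1 − 37/963·(0))/(1+37/963) = 963/1000 ≈ 0.963000
step 2 [2y] swap r/1=4/147: DF=(1 − 4/147·(0.963000))/(1+4/147) = 237/250 ≈ 0.948000
step 3 [3y] bond c/1=2/25: DF=(35841/31250 − 2/25·(0.963000+0.948000))/(1+2/25) = 2301/2500 ≈ 0.920400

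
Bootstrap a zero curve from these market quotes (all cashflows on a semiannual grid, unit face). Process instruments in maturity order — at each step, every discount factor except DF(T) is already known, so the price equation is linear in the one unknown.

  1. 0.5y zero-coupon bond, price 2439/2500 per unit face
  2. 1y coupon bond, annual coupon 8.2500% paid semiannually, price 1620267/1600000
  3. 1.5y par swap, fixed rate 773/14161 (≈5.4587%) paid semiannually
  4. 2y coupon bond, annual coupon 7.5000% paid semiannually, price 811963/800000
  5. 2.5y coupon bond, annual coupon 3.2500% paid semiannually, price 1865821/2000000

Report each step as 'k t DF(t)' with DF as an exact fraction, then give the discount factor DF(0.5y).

1 1/2 2439/2500
2 1 9339/10000
3 3/2 9227/10000
4 2 8759/10000
5 5/2 8587/10000
DF(0.5y) = 2439/2500 ≈ 0.975600

step 1 [0.5y] zero: DF = P = 2439/2500 ≈ 0.975600
step 2 [1y] bond c/2=33/800: DF=(1620267/1600000 − 33/800·(0.975600))/(1+33/800) = 9339/10000 ≈ 0.933900
step 3 [1.5y] swap r/2=773/28322: DF=(1 − 773/28322·(0.975600+0.933900))/(1+773/28322) = 9227/10000 ≈ 0.922700
step 4 [2y] bond c/2=3/80: DF=(811963/800000 − 3/80·(0.975600+0.933900+0.922700))/(1+3/80) = 8759/10000 ≈ 0.875900
step 5 [2.5y] bond c/2=13/800: DF=(1865821/2000000 − 13/800·(0.975600+0.933900+0.922700+0.875900))/(1+13/800) = 8587/10000 ≈ 0.858700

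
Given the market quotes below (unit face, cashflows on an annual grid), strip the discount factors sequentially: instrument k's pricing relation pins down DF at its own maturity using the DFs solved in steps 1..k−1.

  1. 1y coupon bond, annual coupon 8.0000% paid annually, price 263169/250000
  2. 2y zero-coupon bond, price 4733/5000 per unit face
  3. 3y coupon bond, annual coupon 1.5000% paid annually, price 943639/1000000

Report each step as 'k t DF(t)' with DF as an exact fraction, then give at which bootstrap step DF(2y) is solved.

step 1 [1y] bond c/1=2/25: DF=(263169/250000 − 2/25·(0))/(1+2/25) = 9747/10000 ≈ 0.974700
step 2 [2y] zero: DF = P = 4733/5000 ≈ 0.946600
step 3 [3y] bond c/1=3/200: DF=(943639/1000000 − 3/200·(0.974700+0.946600))/(1+3/200) = 9013/10000 ≈ 0.901300

1 1 9747/10000
2 2 4733/5000
3 3 9013/10000
DF(2y) is solved at step 2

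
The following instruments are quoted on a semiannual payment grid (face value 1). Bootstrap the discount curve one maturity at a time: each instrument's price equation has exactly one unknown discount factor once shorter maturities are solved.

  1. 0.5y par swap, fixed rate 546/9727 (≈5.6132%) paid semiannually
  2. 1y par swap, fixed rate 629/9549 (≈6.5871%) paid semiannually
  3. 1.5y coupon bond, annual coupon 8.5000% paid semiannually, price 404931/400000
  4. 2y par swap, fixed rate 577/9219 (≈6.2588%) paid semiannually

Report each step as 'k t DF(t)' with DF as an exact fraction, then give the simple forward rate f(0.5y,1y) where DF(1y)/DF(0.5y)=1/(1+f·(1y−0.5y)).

step 1 [0.5y] swap r/2=273/9727: DF=(1 − 273/9727·(0))/(1+273/9727) = 9727/10000 ≈ 0.972700
step 2 [1y] swap r/2=629/19098: DF=(1 − 629/19098·(0.972700))/(1+629/19098) = 9371/10000 ≈ 0.937100
step 3 [1.5y] bond c/2=17/400: DF=(404931/400000 − 17/400·(0.972700+0.937100))/(1+17/400) = 2233/2500 ≈ 0.893200
step 4 [2y] swap r/2=577/18438: DF=(1 − 577/18438·(0.972700+0.937100+0.893200))/(1+577/18438) = 4423/5000 ≈ 0.884600

1 1/2 9727/10000
2 1 9371/10000
3 3/2 2233/2500
4 2 4423/5000
f(0.5y,1y) = ((9727/10000)/(9371/10000) − 1)/(1/2) = 712/9371 ≈ 7.5979%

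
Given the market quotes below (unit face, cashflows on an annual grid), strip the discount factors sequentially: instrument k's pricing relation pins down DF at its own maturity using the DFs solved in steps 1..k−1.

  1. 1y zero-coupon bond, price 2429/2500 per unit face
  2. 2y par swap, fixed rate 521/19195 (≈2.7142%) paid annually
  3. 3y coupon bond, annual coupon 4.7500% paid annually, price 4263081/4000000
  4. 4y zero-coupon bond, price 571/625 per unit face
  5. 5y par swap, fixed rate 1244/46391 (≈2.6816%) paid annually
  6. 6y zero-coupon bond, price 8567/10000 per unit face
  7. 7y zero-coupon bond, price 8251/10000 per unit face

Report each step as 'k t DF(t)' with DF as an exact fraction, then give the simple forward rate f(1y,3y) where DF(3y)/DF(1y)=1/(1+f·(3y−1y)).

1 1 2429/2500
2 2 9479/10000
3 3 1163/1250
4 4 571/625
5 5 2189/2500
6 6 8567/10000
7 7 8251/10000
f(1y,3y) = ((2429/2500)/(1163/1250) − 1)/(2) = 103/4652 ≈ 2.2141%

step 1 [1y] zero: DF = P = 2429/2500 ≈ 0.971600
step 2 [2y] swap r/1=521/19195: DF=(1 − 521/19195·(0.971600))/(1+521/19195) = 9479/10000 ≈ 0.947900
step 3 [3y] bond c/1=19/400: DF=(4263081/4000000 − 19/400·(0.971600+0.947900))/(1+19/400) = 1163/1250 ≈ 0.930400
step 4 [4y] zero: DF = P = 571/625 ≈ 0.913600
step 5 [5y] swap r/1=1244/46391: DF=(1 − 1244/46391·(0.971600+0.947900+0.930400+0.913600))/(1+1244/46391) = 2189/2500 ≈ 0.875600
step 6 [6y] zero: DF = P = 8567/10000 ≈ 0.856700
step 7 [7y] zero: DF = P = 8251/10000 ≈ 0.825100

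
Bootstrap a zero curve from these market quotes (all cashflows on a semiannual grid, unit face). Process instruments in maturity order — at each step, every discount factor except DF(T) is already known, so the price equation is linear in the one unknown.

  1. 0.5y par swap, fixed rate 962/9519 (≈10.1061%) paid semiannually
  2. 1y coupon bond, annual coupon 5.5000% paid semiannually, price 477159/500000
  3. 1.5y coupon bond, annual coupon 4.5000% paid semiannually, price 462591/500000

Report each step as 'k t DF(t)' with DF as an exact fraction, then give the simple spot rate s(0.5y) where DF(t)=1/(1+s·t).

step 1 [0.5y] swap r/2=481/9519: DF=(1 − 481/9519·(0))/(1+481/9519) = 9519/10000 ≈ 0.951900
step 2 [1y] bond c/2=11/400: DF=(477159/500000 − 11/400·(0.951900))/(1+11/400) = 9033/10000 ≈ 0.903300
step 3 [1.5y] bond c/2=9/400: DF=(462591/500000 − 9/400·(0.951900+0.903300))/(1+9/400) = 108/125 ≈ 0.864000

1 1/2 9519/10000
2 1 9033/10000
3 3/2 108/125
s(0.5y) = (1/(9519/10000) − 1)/(1/2) = 962/9519 ≈ 10.1061%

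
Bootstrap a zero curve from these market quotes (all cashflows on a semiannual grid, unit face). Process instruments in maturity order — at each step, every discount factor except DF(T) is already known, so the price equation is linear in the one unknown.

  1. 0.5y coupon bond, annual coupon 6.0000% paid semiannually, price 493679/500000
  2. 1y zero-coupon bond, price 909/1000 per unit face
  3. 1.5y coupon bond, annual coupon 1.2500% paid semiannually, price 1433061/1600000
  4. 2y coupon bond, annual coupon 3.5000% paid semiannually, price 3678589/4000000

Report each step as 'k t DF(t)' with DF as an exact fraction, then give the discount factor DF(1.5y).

step 1 [0.5y] bond c/2=3/100: DF=(493679/500000 − 3/100·(0))/(1+3/100) = 4793/5000 ≈ 0.958600
step 2 [1y] zero: DF = P = 909/1000 ≈ 0.909000
step 3 [1.5y] bond c/2=1/160: DF=(1433061/1600000 − 1/160·(0.958600+0.909000))/(1+1/160) = 1757/2000 ≈ 0.878500
step 4 [2y] bond c/2=7/400: DF=(3678589/4000000 − 7/400·(0.958600+0.909000+0.878500))/(1+7/400) = 4283/5000 ≈ 0.856600

1 1/2 4793/5000
2 1 909/1000
3 3/2 1757/2000
4 2 4283/5000
DF(1.5y) = 1757/2000 ≈ 0.878500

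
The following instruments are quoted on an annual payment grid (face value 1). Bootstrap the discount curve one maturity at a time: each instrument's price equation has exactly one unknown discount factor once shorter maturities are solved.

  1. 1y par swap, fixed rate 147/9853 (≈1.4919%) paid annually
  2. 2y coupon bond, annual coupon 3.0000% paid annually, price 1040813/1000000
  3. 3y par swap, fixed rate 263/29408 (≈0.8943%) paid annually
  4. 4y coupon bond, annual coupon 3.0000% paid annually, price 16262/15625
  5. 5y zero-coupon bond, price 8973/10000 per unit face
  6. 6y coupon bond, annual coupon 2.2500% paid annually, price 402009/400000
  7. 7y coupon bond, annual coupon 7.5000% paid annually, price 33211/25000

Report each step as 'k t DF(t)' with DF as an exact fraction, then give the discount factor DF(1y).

1 1 9853/10000
2 2 4909/5000
3 3 9737/10000
4 4 578/625
5 5 8973/10000
6 6 8781/10000
7 7 4211/5000
DF(1y) = 9853/10000 ≈ 0.985300

step 1 [1y] swap r/1=147/9853: DF=(1 − 147/9853·(0))/(1+147/9853) = 9853/10000 ≈ 0.985300
step 2 [2y] bond c/1=3/100: DF=(1040813/1000000 − 3/100·(0.985300))/(1+3/100) = 4909/5000 ≈ 0.981800
step 3 [3y] swap r/1=263/29408: DF=(1 − 263/29408·(0.985300+0.981800))/(1+263/29408) = 9737/10000 ≈ 0.973700
step 4 [4y] bond c/1=3/100: DF=(16262/15625 − 3/100·(0.985300+0.981800+0.973700))/(1+3/100) = 578/625 ≈ 0.924800
step 5 [5y] zero: DF = P = 8973/10000 ≈ 0.897300
step 6 [6y] bond c/1=9/400: DF=(402009/400000 − 9/400·(0.985300+0.981800+0.973700+0.924800+0.897300))/(1+9/400) = 8781/10000 ≈ 0.878100
step 7 [7y] bond c/1=3/40: DF=(33211/25000 − 3/40·(0.985300+0.981800+0.973700+0.924800+0.897300+0.878100))/(1+3/40) = 4211/5000 ≈ 0.842200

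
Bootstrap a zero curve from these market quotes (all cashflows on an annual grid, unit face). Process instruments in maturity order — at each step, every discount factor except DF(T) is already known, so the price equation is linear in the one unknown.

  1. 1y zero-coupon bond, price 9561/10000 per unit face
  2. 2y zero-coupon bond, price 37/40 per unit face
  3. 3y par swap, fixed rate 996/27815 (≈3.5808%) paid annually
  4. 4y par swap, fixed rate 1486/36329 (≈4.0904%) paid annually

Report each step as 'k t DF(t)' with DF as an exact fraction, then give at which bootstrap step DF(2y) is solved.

1 1 9561/10000
2 2 37/40
3 3 2251/2500
4 4 4257/5000
DF(2y) is solved at step 2

step 1 [1y] zero: DF = P = 9561/10000 ≈ 0.956100
step 2 [2y] zero: DF = P = 37/40 ≈ 0.925000
step 3 [3y] swap r/1=996/27815: DF=(1 − 996/27815·(0.956100+0.925000))/(1+996/27815) = 2251/2500 ≈ 0.900400
step 4 [4y] swap r/1=1486/36329: DF=(1 − 1486/36329·(0.956100+0.925000+0.900400))/(1+1486/36329) = 4257/5000 ≈ 0.851400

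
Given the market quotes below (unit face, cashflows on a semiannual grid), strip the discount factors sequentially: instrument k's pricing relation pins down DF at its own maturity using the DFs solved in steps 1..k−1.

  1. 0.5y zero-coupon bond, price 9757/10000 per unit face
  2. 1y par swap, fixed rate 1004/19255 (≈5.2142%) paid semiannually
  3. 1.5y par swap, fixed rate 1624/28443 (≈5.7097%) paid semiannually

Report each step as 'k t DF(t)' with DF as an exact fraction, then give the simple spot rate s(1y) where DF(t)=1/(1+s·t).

step 1 [0.5y] zero: DF = P = 9757/10000 ≈ 0.975700
step 2 [1y] swap r/2=502/19255: DF=(1 − 502/19255·(0.975700))/(1+502/19255) = 4749/5000 ≈ 0.949800
step 3 [1.5y] swap r/2=812/28443: DF=(1 − 812/28443·(0.975700+0.949800))/(1+812/28443) = 2297/2500 ≈ 0.918800

1 1/2 9757/10000
2 1 4749/5000
3 3/2 2297/2500
s(1y) = (1/(4749/5000) − 1)/(1) = 251/4749 ≈ 5.2853%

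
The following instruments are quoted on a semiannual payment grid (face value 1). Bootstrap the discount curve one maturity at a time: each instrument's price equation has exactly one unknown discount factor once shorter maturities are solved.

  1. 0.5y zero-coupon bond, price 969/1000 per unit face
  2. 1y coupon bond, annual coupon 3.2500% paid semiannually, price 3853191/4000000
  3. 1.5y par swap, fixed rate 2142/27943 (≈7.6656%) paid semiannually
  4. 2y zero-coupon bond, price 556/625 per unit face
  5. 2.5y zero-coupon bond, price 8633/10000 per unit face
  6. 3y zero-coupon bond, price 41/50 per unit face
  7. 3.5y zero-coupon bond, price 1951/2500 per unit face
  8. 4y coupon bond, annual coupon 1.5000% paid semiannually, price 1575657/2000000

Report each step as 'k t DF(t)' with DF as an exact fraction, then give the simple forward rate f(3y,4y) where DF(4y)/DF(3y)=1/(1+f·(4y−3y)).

step 1 [0.5y] zero: DF = P = 969/1000 ≈ 0.969000
step 2 [1y] bond c/2=13/800: DF=(3853191/4000000 − 13/800·(0.969000))/(1+13/800) = 2331/2500 ≈ 0.932400
step 3 [1.5y] swap r/2=1071/27943: DF=(1 − 1071/27943·(0.969000+0.932400))/(1+1071/27943) = 8929/10000 ≈ 0.892900
step 4 [2y] zero: DF = P = 556/625 ≈ 0.889600
step 5 [2.5y] zero: DF = P = 8633/10000 ≈ 0.863300
step 6 [3y] zero: DF = P = 41/50 ≈ 0.820000
step 7 [3.5y] zero: DF = P = 1951/2500 ≈ 0.780400
step 8 [4y] bond c/2=3/400: DF=(1575657/2000000 − 3/400·(0.969000+0.932400+0.892900+0.889600+0.863300+0.820000+0.780400))/(1+3/400) = 3681/5000 ≈ 0.736200

1 1/2 969/1000
2 1 2331/2500
3 3/2 8929/10000
4 2 556/625
5 5/2 8633/10000
6 3 41/50
7 7/2 1951/2500
8 4 3681/5000
f(3y,4y) = ((41/50)/(3681/5000) − 1)/(1) = 419/3681 ≈ 11.3828%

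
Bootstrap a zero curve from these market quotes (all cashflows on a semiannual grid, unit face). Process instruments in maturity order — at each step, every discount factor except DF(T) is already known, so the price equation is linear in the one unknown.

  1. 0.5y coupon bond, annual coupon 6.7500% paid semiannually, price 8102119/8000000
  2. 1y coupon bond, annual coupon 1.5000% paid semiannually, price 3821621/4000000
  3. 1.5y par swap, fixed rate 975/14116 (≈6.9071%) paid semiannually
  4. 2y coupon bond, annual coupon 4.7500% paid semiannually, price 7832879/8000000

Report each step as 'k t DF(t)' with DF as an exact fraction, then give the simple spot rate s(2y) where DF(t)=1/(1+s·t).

step 1 [0.5y] bond c/2=27/800: DF=(8102119/8000000 − 27/800·(0))/(1+27/800) = 9797/10000 ≈ 0.979700
step 2 [1y] bond c/2=3/400: DF=(3821621/4000000 − 3/400·(0.979700))/(1+3/400) = 941/1000 ≈ 0.941000
step 3 [1.5y] swap r/2=975/28232: DF=(1 − 975/28232·(0.979700+0.941000))/(1+975/28232) = 361/400 ≈ 0.902500
step 4 [2y] bond c/2=19/800: DF=(7832879/8000000 − 19/800·(0.979700+0.941000+0.902500))/(1+19/800) = 8909/10000 ≈ 0.890900

1 1/2 9797/10000
2 1 941/1000
3 3/2 361/400
4 2 8909/10000
s(2y) = (1/(8909/10000) − 1)/(2) = 1091/17818 ≈ 6.1230%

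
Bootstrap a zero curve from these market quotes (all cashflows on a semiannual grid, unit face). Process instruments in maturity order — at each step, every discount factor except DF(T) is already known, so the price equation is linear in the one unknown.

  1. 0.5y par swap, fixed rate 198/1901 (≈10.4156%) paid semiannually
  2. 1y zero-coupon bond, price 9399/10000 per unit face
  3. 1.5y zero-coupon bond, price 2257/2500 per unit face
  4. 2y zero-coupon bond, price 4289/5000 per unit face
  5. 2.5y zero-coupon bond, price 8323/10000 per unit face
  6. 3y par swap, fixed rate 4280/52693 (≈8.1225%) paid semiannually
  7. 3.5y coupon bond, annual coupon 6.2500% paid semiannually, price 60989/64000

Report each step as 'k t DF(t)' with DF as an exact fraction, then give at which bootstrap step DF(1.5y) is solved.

step 1 [0.5y] swap r/2=99/1901: DF=(1 − 99/1901·(0))/(1+99/1901) = 1901/2000 ≈ 0.950500
step 2 [1y] zero: DF = P = 9399/10000 ≈ 0.939900
step 3 [1.5y] zero: DF = P = 2257/2500 ≈ 0.902800
step 4 [2y] zero: DF = P = 4289/5000 ≈ 0.857800
step 5 [2.5y] zero: DF = P = 8323/10000 ≈ 0.832300
step 6 [3y] swap r/2=2140/52693: DF=(1 − 2140/52693·(0.950500+0.939900+0.902800+0.857800+0.832300))/(1+2140/52693) = 393/500 ≈ 0.786000
step 7 [3.5y] bond c/2=1/32: DF=(60989/64000 − 1/32·(0.950500+0.939900+0.902800+0.857800+0.832300+0.786000))/(1+1/32) = 1911/2500 ≈ 0.764400

1 1/2 1901/2000
2 1 9399/10000
3 3/2 2257/2500
4 2 4289/5000
5 5/2 8323/10000
6 3 393/500
7 7/2 1911/2500
DF(1.5y) is solved at step 3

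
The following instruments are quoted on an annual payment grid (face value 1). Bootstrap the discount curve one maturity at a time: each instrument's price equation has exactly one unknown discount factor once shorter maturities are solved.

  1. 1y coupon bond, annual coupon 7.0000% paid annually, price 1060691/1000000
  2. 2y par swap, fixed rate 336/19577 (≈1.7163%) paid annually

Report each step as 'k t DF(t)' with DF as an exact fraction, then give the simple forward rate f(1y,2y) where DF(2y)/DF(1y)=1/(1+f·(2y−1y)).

step 1 [1y] bond c/1=7/100: DF=(1060691/1000000 − 7/100·(0))/(1+7/100) = 9913/10000 ≈ 0.991300
step 2 [2y] swap r/1=336/19577: DF=(1 − 336/19577·(0.991300))/(1+336/19577) = 604/625 ≈ 0.966400

1 1 9913/10000
2 2 604/625
f(1y,2y) = ((9913/10000)/(604/625) − 1)/(1) = 249/9664 ≈ 2.5766%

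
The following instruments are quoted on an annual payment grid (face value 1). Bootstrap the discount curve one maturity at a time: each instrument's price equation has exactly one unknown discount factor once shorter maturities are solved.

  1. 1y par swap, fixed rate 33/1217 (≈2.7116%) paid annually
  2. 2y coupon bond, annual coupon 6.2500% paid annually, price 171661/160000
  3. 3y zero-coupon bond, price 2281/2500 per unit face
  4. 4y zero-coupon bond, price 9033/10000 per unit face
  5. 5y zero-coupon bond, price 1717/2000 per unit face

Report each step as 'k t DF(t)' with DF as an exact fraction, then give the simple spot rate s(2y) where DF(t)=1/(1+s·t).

step 1 [1y] swap r/1=33/1217: DF=(1 − 33/1217·(0))/(1+33/1217) = 1217/1250 ≈ 0.973600
step 2 [2y] bond c/1=1/16: DF=(171661/160000 − 1/16·(0.973600))/(1+1/16) = 381/400 ≈ 0.952500
step 3 [3y] zero: DF = P = 2281/2500 ≈ 0.912400
step 4 [4y] zero: DF = P = 9033/10000 ≈ 0.903300
step 5 [5y] zero: DF = P = 1717/2000 ≈ 0.858500

1 1 1217/1250
2 2 381/400
3 3 2281/2500
4 4 9033/10000
5 5 1717/2000
s(2y) = (1/(381/400) − 1)/(2) = 19/762 ≈ 2.4934%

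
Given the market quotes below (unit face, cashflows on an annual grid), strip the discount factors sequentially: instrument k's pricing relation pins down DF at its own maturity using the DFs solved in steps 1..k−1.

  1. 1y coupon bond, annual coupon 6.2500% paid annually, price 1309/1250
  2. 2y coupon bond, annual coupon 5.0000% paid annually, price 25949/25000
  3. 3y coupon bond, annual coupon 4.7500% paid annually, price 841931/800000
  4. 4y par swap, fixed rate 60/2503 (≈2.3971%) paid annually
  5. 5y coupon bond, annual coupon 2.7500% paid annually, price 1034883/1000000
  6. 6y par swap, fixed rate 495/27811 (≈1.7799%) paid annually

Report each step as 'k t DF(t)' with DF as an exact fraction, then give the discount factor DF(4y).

step 1 [1y] bond c/1=1/16: DF=(1309/1250 − 1/16·(0))/(1+1/16) = 616/625 ≈ 0.985600
step 2 [2y] bond c/1=1/20: DF=(25949/25000 − 1/20·(0.985600))/(1+1/20) = 1177/1250 ≈ 0.941600
step 3 [3y] bond c/1=19/400: DF=(841931/800000 − 19/400·(0.985600+0.941600))/(1+19/400) = 9173/10000 ≈ 0.917300
step 4 [4y] swap r/1=60/2503: DF=(1 − 60/2503·(0.985600+0.941600+0.917300))/(1+60/2503) = 91/100 ≈ 0.910000
step 5 [5y] bond c/1=11/400: DF=(1034883/1000000 − 11/400·(0.985600+0.941600+0.917300+0.910000))/(1+11/400) = 9067/10000 ≈ 0.906700
step 6 [6y] swap r/1=495/27811: DF=(1 − 495/27811·(0.985600+0.941600+0.917300+0.910000+0.906700))/(1+495/27811) = 901/1000 ≈ 0.901000

1 1 616/625
2 2 1177/1250
3 3 9173/10000
4 4 91/100
5 5 9067/10000
6 6 901/1000
DF(4y) = 91/100 ≈ 0.910000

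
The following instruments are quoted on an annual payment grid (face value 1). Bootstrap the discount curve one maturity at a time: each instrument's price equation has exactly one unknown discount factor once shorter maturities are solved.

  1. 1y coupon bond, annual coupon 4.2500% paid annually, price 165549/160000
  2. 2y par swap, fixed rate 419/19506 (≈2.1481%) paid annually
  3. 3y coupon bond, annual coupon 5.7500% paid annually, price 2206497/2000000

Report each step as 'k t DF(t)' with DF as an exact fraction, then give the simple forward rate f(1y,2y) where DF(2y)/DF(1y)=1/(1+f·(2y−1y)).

1 1 397/400
2 2 9581/10000
3 3 2343/2500
f(1y,2y) = ((397/400)/(9581/10000) − 1)/(1) = 344/9581 ≈ 3.5904%

step 1 [1y] bond c/1=17/400: DF=(165549/160000 − 17/400·(0))/(1+17/400) = 397/400 ≈ 0.992500
step 2 [2y] swap r/1=419/19506: DF=(1 − 419/19506·(0.992500))/(1+419/19506) = 9581/10000 ≈ 0.958100
step 3 [3y] bond c/1=23/400: DF=(2206497/2000000 − 23/400·(0.992500+0.958100))/(1+23/400) = 2343/2500 ≈ 0.937200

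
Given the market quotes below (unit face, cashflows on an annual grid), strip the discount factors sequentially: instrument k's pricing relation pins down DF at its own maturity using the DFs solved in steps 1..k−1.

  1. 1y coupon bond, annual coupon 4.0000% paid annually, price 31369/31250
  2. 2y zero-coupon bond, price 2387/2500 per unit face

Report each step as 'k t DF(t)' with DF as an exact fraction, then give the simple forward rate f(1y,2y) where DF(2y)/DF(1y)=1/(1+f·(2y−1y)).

step 1 [1y] bond c/1=1/25: DF=(31369/31250 − 1/25·(0))/(1+1/25) = 2413/2500 ≈ 0.965200
step 2 [2y] zero: DF = P = 2387/2500 ≈ 0.954800

1 1 2413/2500
2 2 2387/2500
f(1y,2y) = ((2413/2500)/(2387/2500) − 1)/(1) = 26/2387 ≈ 1.0892%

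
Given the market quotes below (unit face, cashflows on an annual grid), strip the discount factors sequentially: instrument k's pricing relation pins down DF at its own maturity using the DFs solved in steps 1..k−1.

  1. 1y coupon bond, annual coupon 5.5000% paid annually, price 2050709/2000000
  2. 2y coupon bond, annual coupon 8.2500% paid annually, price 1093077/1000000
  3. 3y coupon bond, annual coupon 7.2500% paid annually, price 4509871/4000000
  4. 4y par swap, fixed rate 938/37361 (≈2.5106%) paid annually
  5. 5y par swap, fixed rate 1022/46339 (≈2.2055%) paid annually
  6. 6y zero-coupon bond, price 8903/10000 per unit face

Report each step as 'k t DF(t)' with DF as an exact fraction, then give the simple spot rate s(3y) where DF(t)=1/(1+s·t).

step 1 [1y] bond c/1=11/200: DF=(2050709/2000000 − 11/200·(0))/(1+11/200) = 9719/10000 ≈ 0.971900
step 2 [2y] bond c/1=33/400: DF=(1093077/1000000 − 33/400·(0.971900))/(1+33/400) = 9357/10000 ≈ 0.935700
step 3 [3y] bond c/1=29/400: DF=(4509871/4000000 − 29/400·(0.971900+0.935700))/(1+29/400) = 9223/10000 ≈ 0.922300
step 4 [4y] swap r/1=938/37361: DF=(1 − 938/37361·(0.971900+0.935700+0.922300))/(1+938/37361) = 4531/5000 ≈ 0.906200
step 5 [5y] swap r/1=1022/46339: DF=(1 − 1022/46339·(0.971900+0.935700+0.922300+0.906200))/(1+1022/46339) = 4489/5000 ≈ 0.897800
step 6 [6y] zero: DF = P = 8903/10000 ≈ 0.890300

1 1 9719/10000
2 2 9357/10000
3 3 9223/10000
4 4 4531/5000
5 5 4489/5000
6 6 8903/10000
s(3y) = (1/(9223/10000) − 1)/(3) = 259/9223 ≈ 2.8082%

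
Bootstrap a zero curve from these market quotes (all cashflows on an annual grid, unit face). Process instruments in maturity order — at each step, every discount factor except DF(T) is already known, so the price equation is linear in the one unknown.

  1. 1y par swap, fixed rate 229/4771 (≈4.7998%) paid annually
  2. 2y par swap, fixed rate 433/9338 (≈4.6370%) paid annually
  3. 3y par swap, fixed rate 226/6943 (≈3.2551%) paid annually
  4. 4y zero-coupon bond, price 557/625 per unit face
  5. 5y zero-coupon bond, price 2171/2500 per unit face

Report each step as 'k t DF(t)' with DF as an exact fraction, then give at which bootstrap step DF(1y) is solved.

1 1 4771/5000
2 2 4567/5000
3 3 1137/1250
4 4 557/625
5 5 2171/2500
DF(1y) is solved at step 1

step 1 [1y] swap r/1=229/4771: DF=(1 − 229/4771·(0))/(1+229/4771) = 4771/5000 ≈ 0.954200
step 2 [2y] swap r/1=433/9338: DF=(1 − 433/9338·(0.954200))/(1+433/9338) = 4567/5000 ≈ 0.913400
step 3 [3y] swap r/1=226/6943: DF=(1 − 226/6943·(0.954200+0.913400))/(1+226/6943) = 1137/1250 ≈ 0.909600
step 4 [4y] zero: DF = P = 557/625 ≈ 0.891200
step 5 [5y] zero: DF = P = 2171/2500 ≈ 0.868400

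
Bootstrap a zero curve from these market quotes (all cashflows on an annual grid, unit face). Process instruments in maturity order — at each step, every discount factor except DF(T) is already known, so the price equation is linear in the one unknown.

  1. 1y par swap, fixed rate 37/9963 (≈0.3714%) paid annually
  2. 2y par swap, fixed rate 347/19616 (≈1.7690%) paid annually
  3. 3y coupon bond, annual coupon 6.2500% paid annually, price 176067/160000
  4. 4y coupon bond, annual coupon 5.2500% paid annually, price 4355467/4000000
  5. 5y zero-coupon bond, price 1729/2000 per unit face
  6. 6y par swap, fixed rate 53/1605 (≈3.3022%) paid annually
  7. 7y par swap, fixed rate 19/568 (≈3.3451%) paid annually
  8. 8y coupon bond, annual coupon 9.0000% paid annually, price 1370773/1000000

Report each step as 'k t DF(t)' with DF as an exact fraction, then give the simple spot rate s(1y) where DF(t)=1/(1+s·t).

step 1 [1y] swap r/1=37/9963: DF=(1 − 37/9963·(0))/(1+37/9963) = 9963/10000 ≈ 0.996300
step 2 [2y] swap r/1=347/19616: DF=(1 − 347/19616·(0.996300))/(1+347/19616) = 9653/10000 ≈ 0.965300
step 3 [3y] bond c/1=1/16: DF=(176067/160000 − 1/16·(0.996300+0.965300))/(1+1/16) = 9203/10000 ≈ 0.920300
step 4 [4y] bond c/1=21/400: DF=(4355467/4000000 − 21/400·(0.996300+0.965300+0.920300))/(1+21/400) = 2227/2500 ≈ 0.890800
step 5 [5y] zero: DF = P = 1729/2000 ≈ 0.864500
step 6 [6y] swap r/1=53/1605: DF=(1 − 53/1605·(0.996300+0.965300+0.920300+0.890800+0.864500))/(1+53/1605) = 4099/5000 ≈ 0.819800
step 7 [7y] swap r/1=19/568: DF=(1 − 19/568·(0.996300+0.965300+0.920300+0.890800+0.864500+0.819800))/(1+19/568) = 791/1000 ≈ 0.791000
step 8 [8y] bond c/1=9/100: DF=(1370773/1000000 − 9/100·(0.996300+0.965300+0.920300+0.890800+0.864500+0.819800+0.791000))/(1+9/100) = 7417/10000 ≈ 0.741700

1 1 9963/10000
2 2 9653/10000
3 3 9203/10000
4 4 2227/2500
5 5 1729/2000
6 6 4099/5000
7 7 791/1000
8 8 7417/10000
s(1y) = (1/(9963/10000) − 1)/(1) = 37/9963 ≈ 0.3714%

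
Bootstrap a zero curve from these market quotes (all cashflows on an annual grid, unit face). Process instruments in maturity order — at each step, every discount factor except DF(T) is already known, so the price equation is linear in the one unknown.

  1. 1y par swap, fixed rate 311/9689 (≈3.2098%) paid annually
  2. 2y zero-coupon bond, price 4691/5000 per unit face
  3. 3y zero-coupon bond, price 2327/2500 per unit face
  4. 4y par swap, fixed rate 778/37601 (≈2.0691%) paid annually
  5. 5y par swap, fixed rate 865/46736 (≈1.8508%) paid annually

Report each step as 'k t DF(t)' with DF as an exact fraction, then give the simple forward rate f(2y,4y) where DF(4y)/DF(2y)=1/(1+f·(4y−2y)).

1 1 9689/10000
2 2 4691/5000
3 3 2327/2500
4 4 4611/5000
5 5 1827/2000
f(2y,4y) = ((4691/5000)/(4611/5000) − 1)/(2) = 40/4611 ≈ 0.8675%

step 1 [1y] swap r/1=311/9689: DF=(1 − 311/9689·(0))/(1+311/9689) = 9689/10000 ≈ 0.968900
step 2 [2y] zero: DF = P = 4691/5000 ≈ 0.938200
step 3 [3y] zero: DF = P = 2327/2500 ≈ 0.930800
step 4 [4y] swap r/1=778/37601: DF=(1 − 778/37601·(0.968900+0.938200+0.930800))/(1+778/37601) = 4611/5000 ≈ 0.922200
step 5 [5y] swap r/1=865/46736: DF=(1 − 865/46736·(0.968900+0.938200+0.930800+0.922200))/(1+865/46736) = 1827/2000 ≈ 0.913500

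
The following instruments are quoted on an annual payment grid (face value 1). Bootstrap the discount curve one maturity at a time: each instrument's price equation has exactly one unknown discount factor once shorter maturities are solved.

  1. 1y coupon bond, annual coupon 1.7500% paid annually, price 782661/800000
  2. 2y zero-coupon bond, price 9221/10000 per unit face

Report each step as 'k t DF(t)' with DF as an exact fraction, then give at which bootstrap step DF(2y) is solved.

1 1 1923/2000
2 2 9221/10000
DF(2y) is solved at step 2

step 1 [1y] bond c/1=7/400: DF=(782661/800000 − 7/400·(0))/(1+7/400) = 1923/2000 ≈ 0.961500
step 2 [2y] zero: DF = P = 9221/10000 ≈ 0.922100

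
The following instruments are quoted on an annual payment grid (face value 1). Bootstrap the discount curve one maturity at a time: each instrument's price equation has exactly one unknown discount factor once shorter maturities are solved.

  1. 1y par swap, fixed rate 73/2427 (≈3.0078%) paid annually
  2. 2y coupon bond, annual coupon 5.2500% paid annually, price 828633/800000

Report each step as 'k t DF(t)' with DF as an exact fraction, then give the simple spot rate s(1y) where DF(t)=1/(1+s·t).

step 1 [1y] swap r/1=73/2427: DF=(1 − 73/2427·(0))/(1+73/2427) = 2427/2500 ≈ 0.970800
step 2 [2y] bond c/1=21/400: DF=(828633/800000 − 21/400·(0.970800))/(1+21/400) = 9357/10000 ≈ 0.935700

1 1 2427/2500
2 2 9357/10000
s(1y) = (1/(2427/2500) − 1)/(1) = 73/2427 ≈ 3.0078%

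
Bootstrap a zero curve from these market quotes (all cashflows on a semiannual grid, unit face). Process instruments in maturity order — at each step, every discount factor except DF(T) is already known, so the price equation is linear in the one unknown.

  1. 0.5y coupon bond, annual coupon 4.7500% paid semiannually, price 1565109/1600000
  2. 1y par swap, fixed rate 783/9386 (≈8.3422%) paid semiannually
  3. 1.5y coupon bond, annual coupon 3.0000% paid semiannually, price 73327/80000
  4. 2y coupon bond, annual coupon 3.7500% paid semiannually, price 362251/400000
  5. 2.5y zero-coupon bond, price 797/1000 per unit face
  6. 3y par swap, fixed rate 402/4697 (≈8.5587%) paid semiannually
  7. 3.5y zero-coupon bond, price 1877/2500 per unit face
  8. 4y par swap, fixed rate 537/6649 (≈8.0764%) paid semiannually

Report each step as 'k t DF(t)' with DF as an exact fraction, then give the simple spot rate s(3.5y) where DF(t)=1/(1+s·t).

step 1 [0.5y] bond c/2=19/800: DF=(1565109/1600000 − 19/800·(0))/(1+19/800) = 1911/2000 ≈ 0.955500
step 2 [1y] swap r/2=783/18772: DF=(1 − 783/18772·(0.955500))/(1+783/18772) = 9217/10000 ≈ 0.921700
step 3 [1.5y] bond c/2=3/200: DF=(73327/80000 − 3/200·(0.955500+0.921700))/(1+3/200) = 8753/10000 ≈ 0.875300
step 4 [2y] bond c/2=3/160: DF=(362251/400000 − 3/160·(0.955500+0.921700+0.875300))/(1+3/160) = 8383/10000 ≈ 0.838300
step 5 [2.5y] zero: DF = P = 797/1000 ≈ 0.797000
step 6 [3y] swap r/2=201/4697: DF=(1 − 201/4697·(0.955500+0.921700+0.875300+0.838300+0.797000))/(1+201/4697) = 7789/10000 ≈ 0.778900
step 7 [3.5y] zero: DF = P = 1877/2500 ≈ 0.750800
step 8 [4y] swap r/2=537/13298: DF=(1 − 537/13298·(0.955500+0.921700+0.875300+0.838300+0.797000+0.778900+0.750800))/(1+537/13298) = 1463/2000 ≈ 0.731500

1 1/2 1911/2000
2 1 9217/10000
3 3/2 8753/10000
4 2 8383/10000
5 5/2 797/1000
6 3 7789/10000
7 7/2 1877/2500
8 4 1463/2000
s(3.5y) = (1/(1877/2500) − 1)/(7/2) = 178/1877 ≈ 9.4832%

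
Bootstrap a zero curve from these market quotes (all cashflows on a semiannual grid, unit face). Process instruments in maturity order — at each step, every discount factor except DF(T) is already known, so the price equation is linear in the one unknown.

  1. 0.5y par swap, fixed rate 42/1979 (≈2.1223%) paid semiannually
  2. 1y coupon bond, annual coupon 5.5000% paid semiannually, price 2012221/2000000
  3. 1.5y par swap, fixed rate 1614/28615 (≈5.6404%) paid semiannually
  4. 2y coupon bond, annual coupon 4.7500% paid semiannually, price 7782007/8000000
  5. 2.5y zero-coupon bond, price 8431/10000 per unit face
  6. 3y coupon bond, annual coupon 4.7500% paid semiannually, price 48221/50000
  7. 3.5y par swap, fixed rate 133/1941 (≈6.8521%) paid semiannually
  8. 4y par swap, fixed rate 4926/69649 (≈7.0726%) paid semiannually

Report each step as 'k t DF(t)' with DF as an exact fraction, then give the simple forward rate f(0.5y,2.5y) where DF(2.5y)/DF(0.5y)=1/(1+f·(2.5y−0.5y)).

1 1/2 1979/2000
2 1 9527/10000
3 3/2 9193/10000
4 2 4419/5000
5 5/2 8431/10000
6 3 2089/2500
7 7/2 492/625
8 4 7537/10000
f(0.5y,2.5y) = ((1979/2000)/(8431/10000) − 1)/(2) = 732/8431 ≈ 8.6822%

step 1 [0.5y] swap r/2=21/1979: DF=(1 − 21/1979·(0))/(1+21/1979) = 1979/2000 ≈ 0.989500
step 2 [1y] bond c/2=11/400: DF=(2012221/2000000 − 11/400·(0.989500))/(1+11/400) = 9527/10000 ≈ 0.952700
step 3 [1.5y] swap r/2=807/28615: DF=(1 − 807/28615·(0.989500+0.952700))/(1+807/28615) = 9193/10000 ≈ 0.919300
step 4 [2y] bond c/2=19/800: DF=(7782007/8000000 − 19/800·(0.989500+0.952700+0.919300))/(1+19/800) = 4419/5000 ≈ 0.883800
step 5 [2.5y] zero: DF = P = 8431/10000 ≈ 0.843100
step 6 [3y] bond c/2=19/800: DF=(48221/50000 − 19/800·(0.989500+0.952700+0.919300+0.883800+0.843100))/(1+19/800) = 2089/2500 ≈ 0.835600
step 7 [3.5y] swap r/2=133/3882: DF=(1 − 133/3882·(0.989500+0.952700+0.919300+0.883800+0.843100+0.835600))/(1+133/3882) = 492/625 ≈ 0.787200
step 8 [4y] swap r/2=2463/69649: DF=(1 − 2463/69649·(0.989500+0.952700+0.919300+0.883800+0.843100+0.835600+0.787200))/(1+2463/69649) = 7537/10000 ≈ 0.753700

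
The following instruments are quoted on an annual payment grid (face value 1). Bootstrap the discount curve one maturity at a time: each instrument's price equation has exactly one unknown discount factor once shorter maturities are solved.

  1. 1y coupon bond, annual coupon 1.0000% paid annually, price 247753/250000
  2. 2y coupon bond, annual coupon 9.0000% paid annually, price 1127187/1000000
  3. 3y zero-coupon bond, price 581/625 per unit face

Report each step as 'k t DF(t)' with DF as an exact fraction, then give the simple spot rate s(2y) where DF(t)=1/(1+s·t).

1 1 2453/2500
2 2 9531/10000
3 3 581/625
s(2y) = (1/(9531/10000) − 1)/(2) = 469/19062 ≈ 2.4604%

step 1 [1y] bond c/1=1/100: DF=(247753/250000 − 1/100·(0))/(1+1/100) = 2453/2500 ≈ 0.981200
step 2 [2y] bond c/1=9/100: DF=(1127187/1000000 − 9/100·(0.981200))/(1+9/100) = 9531/10000 ≈ 0.953100
step 3 [3y] zero: DF = P = 581/625 ≈ 0.929600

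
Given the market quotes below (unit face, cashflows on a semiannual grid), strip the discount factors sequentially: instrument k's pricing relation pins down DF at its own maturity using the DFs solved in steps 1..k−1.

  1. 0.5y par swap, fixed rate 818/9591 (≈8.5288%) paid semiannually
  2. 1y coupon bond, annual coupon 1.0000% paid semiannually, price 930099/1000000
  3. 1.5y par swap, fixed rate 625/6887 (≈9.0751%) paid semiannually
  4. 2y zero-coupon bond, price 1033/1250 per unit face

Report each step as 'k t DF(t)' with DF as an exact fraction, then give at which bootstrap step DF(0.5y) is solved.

1 1/2 9591/10000
2 1 9207/10000
3 3/2 7/8
4 2 1033/1250
DF(0.5y) is solved at step 1

step 1 [0.5y] swap r/2=409/9591: DF=(1 − 409/9591·(0))/(1+409/9591) = 9591/10000 ≈ 0.959100
step 2 [1y] bond c/2=1/200: DF=(930099/1000000 − 1/200·(0.959100))/(1+1/200) = 9207/10000 ≈ 0.920700
step 3 [1.5y] swap r/2=625/13774: DF=(1 − 625/13774·(0.959100+0.920700))/(1+625/13774) = 7/8 ≈ 0.875000
step 4 [2y] zero: DF = P = 1033/1250 ≈ 0.826400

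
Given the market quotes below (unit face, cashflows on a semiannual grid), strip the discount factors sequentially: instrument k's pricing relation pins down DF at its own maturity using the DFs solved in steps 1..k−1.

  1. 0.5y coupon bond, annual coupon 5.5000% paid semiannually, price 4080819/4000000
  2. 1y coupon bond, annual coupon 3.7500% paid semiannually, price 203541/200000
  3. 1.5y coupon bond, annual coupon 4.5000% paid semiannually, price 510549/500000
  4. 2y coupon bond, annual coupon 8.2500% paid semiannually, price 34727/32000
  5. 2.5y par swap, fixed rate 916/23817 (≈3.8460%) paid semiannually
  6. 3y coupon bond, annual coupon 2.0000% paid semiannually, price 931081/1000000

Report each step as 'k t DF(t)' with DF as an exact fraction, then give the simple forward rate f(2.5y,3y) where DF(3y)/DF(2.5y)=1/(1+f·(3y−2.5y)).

step 1 [0.5y] bond c/2=11/400: DF=(4080819/4000000 − 11/400·(0))/(1+11/400) = 9929/10000 ≈ 0.992900
step 2 [1y] bond c/2=3/160: DF=(203541/200000 − 3/160·(0.992900))/(1+3/160) = 9807/10000 ≈ 0.980700
step 3 [1.5y] bond c/2=9/400: DF=(510549/500000 − 9/400·(0.992900+0.980700))/(1+9/400) = 597/625 ≈ 0.955200
step 4 [2y] bond c/2=33/800: DF=(34727/32000 − 33/800·(0.992900+0.980700+0.955200))/(1+33/800) = 4631/5000 ≈ 0.926200
step 5 [2.5y] swap r/2=458/23817: DF=(1 − 458/23817·(0.992900+0.980700+0.955200+0.926200))/(1+458/23817) = 2271/2500 ≈ 0.908400
step 6 [3y] bond c/2=1/100: DF=(931081/1000000 − 1/100·(0.992900+0.980700+0.955200+0.926200+0.908400))/(1+1/100) = 8747/10000 ≈ 0.874700

1 1/2 9929/10000
2 1 9807/10000
3 3/2 597/625
4 2 4631/5000
5 5/2 2271/2500
6 3 8747/10000
f(2.5y,3y) = ((2271/2500)/(8747/10000) − 1)/(1/2) = 674/8747 ≈ 7.7055%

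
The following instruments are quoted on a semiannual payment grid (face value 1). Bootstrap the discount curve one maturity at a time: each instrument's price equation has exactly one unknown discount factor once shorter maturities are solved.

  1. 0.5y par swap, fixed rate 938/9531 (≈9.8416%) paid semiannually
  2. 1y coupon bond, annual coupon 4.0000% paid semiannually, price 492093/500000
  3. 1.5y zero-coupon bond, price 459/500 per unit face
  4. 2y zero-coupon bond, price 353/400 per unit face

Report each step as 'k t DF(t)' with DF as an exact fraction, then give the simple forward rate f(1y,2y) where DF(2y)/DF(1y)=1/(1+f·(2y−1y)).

1 1/2 9531/10000
2 1 4731/5000
3 3/2 459/500
4 2 353/400
f(1y,2y) = ((4731/5000)/(353/400) − 1)/(1) = 637/8825 ≈ 7.2181%

step 1 [0.5y] swap r/2=469/9531: DF=(1 − 469/9531·(0))/(1+469/9531) = 9531/10000 ≈ 0.953100
step 2 [1y] bond c/2=1/50: DF=(492093/500000 − 1/50·(0.953100))/(1+1/50) = 4731/5000 ≈ 0.946200
step 3 [1.5y] zero: DF = P = 459/500 ≈ 0.918000
step 4 [2y] zero: DF = P = 353/400 ≈ 0.882500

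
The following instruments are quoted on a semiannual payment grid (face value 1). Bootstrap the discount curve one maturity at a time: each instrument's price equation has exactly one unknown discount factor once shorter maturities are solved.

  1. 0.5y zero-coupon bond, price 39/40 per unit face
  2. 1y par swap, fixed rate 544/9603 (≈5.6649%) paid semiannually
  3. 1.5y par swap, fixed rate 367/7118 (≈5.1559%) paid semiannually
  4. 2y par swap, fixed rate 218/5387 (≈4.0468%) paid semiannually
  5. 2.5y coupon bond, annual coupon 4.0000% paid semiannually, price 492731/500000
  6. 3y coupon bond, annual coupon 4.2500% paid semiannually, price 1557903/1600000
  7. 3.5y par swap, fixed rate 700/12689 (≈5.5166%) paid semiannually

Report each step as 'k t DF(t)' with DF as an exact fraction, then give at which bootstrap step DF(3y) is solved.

1 1/2 39/40
2 1 591/625
3 3/2 4633/5000
4 2 9237/10000
5 5/2 4461/5000
6 3 2141/2500
7 7/2 33/40
DF(3y) is solved at step 6

step 1 [0.5y] zero: DF = P = 39/40 ≈ 0.975000
step 2 [1y] swap r/2=272/9603: DF=(1 − 272/9603·(0.975000))/(1+272/9603) = 591/625 ≈ 0.945600
step 3 [1.5y] swap r/2=367/14236: DF=(1 − 367/14236·(0.975000+0.945600))/(1+367/14236) = 4633/5000 ≈ 0.926600
step 4 [2y] swap r/2=109/5387: DF=(1 − 109/5387·(0.975000+0.945600+0.926600))/(1+109/5387) = 9237/10000 ≈ 0.923700
step 5 [2.5y] bond c/2=1/50: DF=(492731/500000 − 1/50·(0.975000+0.945600+0.926600+0.923700))/(1+1/50) = 4461/5000 ≈ 0.892200
step 6 [3y] bond c/2=17/800: DF=(1557903/1600000 − 17/800·(0.975000+0.945600+0.926600+0.923700+0.892200))/(1+17/800) = 2141/2500 ≈ 0.856400
step 7 [3.5y] swap r/2=350/12689: DF=(1 − 350/12689·(0.975000+0.945600+0.926600+0.923700+0.892200+0.856400))/(1+350/12689) = 33/40 ≈ 0.825000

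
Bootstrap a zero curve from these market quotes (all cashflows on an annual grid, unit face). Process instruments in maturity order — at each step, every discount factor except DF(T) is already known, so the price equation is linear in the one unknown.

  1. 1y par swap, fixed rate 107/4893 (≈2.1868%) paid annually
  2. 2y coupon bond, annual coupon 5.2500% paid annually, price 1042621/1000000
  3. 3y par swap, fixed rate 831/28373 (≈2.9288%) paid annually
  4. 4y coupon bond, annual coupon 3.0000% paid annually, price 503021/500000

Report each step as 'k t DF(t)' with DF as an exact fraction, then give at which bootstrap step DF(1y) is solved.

1 1 4893/5000
2 2 4709/5000
3 3 9169/10000
4 4 8941/10000
DF(1y) is solved at step 1

step 1 [1y] swap r/1=107/4893: DF=(1 − 107/4893·(0))/(1+107/4893) = 4893/5000 ≈ 0.978600
step 2 [2y] bond c/1=21/400: DF=(1042621/1000000 − 21/400·(0.978600))/(1+21/400) = 4709/5000 ≈ 0.941800
step 3 [3y] swap r/1=831/28373: DF=(1 − 831/28373·(0.978600+0.941800))/(1+831/28373) = 9169/10000 ≈ 0.916900
step 4 [4y] bond c/1=3/100: DF=(503021/500000 − 3/100·(0.978600+0.941800+0.916900))/(1+3/100) = 8941/10000 ≈ 0.894100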